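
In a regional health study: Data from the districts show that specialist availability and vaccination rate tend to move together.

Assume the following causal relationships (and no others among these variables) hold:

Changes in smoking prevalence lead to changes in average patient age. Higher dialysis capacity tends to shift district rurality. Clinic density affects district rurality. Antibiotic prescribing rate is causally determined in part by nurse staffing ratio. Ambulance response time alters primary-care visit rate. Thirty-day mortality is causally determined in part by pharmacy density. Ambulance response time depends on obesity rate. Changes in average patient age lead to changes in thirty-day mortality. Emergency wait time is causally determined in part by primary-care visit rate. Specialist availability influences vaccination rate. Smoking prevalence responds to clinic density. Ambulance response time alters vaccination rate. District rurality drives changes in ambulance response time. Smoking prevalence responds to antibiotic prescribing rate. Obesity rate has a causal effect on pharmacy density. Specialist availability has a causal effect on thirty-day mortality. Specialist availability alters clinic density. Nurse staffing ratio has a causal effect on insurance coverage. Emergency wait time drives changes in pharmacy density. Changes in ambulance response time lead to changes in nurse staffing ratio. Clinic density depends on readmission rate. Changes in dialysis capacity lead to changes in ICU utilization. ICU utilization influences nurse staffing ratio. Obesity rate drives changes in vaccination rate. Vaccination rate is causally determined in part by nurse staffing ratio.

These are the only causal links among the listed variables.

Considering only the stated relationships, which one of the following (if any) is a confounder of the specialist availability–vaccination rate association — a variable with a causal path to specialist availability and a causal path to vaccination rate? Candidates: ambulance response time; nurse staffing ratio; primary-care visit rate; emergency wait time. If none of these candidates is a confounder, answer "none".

none

None of the listed candidates has causal paths to both specialist availability and vaccination rate in the stated relationships, so none is a common cause.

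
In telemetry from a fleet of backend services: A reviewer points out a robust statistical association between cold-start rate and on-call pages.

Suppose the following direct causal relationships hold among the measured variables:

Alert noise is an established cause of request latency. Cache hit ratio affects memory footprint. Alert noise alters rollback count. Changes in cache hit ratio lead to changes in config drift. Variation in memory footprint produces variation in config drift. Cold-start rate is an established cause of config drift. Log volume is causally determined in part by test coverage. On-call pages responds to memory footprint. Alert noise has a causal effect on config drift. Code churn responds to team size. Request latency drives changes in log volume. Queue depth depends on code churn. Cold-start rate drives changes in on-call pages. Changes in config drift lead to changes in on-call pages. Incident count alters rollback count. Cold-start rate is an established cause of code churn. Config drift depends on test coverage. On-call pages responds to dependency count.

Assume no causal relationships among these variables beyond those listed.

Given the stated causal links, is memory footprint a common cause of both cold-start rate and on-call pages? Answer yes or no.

no

Memory footprint has no stated causal path to cold-start rate. A confounder must cause both variables, so memory footprint does not qualify.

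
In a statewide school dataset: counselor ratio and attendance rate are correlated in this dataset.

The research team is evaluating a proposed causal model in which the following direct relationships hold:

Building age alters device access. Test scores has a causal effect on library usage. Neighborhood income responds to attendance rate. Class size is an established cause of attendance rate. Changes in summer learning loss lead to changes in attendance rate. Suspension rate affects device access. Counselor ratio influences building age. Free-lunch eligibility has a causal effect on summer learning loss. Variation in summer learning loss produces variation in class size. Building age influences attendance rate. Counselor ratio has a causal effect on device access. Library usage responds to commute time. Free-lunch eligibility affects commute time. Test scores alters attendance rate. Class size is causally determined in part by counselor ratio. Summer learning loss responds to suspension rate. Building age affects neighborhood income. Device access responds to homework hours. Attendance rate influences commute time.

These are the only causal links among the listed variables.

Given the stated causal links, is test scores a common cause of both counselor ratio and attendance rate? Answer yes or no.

no

Test scores has no stated causal path to counselor ratio. A confounder must cause both variables, so test scores does not qualify.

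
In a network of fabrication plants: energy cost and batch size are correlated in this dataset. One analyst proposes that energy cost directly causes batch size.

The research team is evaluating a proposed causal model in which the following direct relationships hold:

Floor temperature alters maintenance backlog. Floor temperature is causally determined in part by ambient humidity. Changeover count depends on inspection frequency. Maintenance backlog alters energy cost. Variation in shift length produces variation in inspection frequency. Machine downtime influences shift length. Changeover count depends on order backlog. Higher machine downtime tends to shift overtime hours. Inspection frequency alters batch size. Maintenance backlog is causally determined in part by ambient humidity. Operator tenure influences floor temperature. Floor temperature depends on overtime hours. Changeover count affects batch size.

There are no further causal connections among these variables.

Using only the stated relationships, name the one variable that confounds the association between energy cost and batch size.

Machine downtime has a causal path to energy cost (machine downtime → overtime hours → floor temperature → maintenance backlog → energy cost) and a separate causal path to batch size (machine downtime → shift length → inspection frequency → batch size), so it is a common cause of both.
No stated relationship gives energy cost a causal route to batch size, so the correlation is explained by the shared upstream cause rather than a direct effect.

machine downtime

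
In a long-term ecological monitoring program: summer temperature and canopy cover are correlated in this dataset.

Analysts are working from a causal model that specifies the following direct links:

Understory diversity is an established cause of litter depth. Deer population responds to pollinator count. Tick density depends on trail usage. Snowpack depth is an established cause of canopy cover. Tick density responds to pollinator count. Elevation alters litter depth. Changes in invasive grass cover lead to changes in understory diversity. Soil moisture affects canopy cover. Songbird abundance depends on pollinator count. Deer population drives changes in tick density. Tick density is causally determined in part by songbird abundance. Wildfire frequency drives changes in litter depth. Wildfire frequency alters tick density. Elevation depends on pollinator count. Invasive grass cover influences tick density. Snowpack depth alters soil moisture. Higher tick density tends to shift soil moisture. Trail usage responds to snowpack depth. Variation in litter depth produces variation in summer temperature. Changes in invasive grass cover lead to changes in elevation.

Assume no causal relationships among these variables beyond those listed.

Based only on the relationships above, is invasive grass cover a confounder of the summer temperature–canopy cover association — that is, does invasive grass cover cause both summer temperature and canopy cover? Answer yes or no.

Invasive grass cover has a causal path to summer temperature (invasive grass cover → elevation → litter depth → summer temperature) and to canopy cover (invasive grass cover → tick density → soil moisture → canopy cover), so it is a common cause of both — a confounder.

yes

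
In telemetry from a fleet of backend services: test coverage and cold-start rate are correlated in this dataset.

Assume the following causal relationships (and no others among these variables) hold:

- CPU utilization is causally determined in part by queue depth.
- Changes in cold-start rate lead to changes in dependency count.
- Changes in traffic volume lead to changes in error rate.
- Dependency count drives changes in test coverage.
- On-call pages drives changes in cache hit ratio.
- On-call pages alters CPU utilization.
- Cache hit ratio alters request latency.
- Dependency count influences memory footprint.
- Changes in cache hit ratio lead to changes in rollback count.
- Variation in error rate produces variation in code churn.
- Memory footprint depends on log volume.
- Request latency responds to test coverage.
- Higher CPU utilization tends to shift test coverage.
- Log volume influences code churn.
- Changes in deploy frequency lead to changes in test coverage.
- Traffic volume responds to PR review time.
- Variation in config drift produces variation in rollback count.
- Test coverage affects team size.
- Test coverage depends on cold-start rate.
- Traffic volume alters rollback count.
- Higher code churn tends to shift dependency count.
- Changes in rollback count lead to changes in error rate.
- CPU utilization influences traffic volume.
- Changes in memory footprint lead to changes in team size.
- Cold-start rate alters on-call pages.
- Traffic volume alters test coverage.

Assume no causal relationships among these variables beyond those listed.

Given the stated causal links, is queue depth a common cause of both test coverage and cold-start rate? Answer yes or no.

Queue depth has no stated causal path to cold-start rate. A confounder must cause both variables, so queue depth does not qualify.

no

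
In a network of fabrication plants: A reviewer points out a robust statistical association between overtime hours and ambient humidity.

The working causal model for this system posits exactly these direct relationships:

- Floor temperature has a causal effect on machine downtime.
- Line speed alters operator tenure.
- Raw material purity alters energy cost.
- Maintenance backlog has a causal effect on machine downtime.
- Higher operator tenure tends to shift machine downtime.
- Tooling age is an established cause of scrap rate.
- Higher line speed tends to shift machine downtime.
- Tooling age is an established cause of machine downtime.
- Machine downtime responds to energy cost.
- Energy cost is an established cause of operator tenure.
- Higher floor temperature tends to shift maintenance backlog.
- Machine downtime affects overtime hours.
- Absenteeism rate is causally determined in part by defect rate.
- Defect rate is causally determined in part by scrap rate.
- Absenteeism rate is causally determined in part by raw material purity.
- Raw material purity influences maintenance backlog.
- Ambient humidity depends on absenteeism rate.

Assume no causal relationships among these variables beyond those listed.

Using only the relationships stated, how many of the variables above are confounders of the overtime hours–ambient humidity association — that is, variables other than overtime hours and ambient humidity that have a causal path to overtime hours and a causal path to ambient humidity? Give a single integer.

The common causes are: raw material purity (to overtime hours via raw material purity → energy cost → machine downtime → overtime hours; to ambient humidity via raw material purity → absenteeism rate → ambient humidity); tooling age (to overtime hours via tooling age → machine downtime → overtime hours; to ambient humidity via tooling age → scrap rate → defect rate → absenteeism rate → ambient humidity).
Every other variable lacks a causal path to at least one of overtime hours and ambient humidity.

2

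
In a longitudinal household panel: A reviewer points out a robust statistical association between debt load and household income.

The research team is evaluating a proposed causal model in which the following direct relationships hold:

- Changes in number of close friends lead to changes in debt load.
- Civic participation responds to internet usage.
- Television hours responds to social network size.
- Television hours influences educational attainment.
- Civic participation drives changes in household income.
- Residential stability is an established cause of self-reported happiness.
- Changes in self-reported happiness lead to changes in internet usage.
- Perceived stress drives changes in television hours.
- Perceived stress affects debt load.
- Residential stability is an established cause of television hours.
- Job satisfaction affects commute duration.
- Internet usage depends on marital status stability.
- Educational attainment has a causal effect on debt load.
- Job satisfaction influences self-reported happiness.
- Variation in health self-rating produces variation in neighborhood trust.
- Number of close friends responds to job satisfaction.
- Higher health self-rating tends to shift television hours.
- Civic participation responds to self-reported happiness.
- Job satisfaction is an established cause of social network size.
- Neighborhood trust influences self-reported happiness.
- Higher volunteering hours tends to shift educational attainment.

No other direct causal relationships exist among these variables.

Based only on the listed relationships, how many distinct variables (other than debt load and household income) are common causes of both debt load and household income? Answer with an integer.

The common causes are: health self-rating (to debt load via health self-rating → television hours → educational attainment → debt load; to household income via health self-rating → neighborhood trust → self-reported happiness → civic participation → household income); job satisfaction (to debt load via job satisfaction → number of close friends → debt load; to household income via job satisfaction → self-reported happiness → civic participation → household income); residential stability (to debt load via residential stability → television hours → educational attainment → debt load; to household income via residential stability → self-reported happiness → civic participation → household income).
Every other variable lacks a causal path to at least one of debt load and household income.

3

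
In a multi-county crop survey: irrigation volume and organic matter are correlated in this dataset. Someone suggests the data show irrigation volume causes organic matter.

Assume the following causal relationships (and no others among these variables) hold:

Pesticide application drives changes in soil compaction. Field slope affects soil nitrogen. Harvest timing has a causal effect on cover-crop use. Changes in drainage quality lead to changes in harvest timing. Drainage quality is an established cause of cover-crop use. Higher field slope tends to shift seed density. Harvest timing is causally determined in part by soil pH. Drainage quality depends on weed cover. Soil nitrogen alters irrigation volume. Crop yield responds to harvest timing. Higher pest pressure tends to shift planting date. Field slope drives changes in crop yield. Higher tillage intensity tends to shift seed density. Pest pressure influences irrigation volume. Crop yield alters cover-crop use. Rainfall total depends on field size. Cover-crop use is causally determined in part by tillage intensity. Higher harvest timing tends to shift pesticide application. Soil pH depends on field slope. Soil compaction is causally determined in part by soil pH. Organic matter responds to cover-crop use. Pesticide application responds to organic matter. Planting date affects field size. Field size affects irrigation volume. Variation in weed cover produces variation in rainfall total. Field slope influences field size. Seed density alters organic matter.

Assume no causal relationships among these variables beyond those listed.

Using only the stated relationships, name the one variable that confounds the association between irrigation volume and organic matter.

field slope

Field slope has a causal path to irrigation volume (field slope → field size → irrigation volume) and a separate causal path to organic matter (field slope → seed density → organic matter), so it is a common cause of both.
No stated relationship gives irrigation volume a causal route to organic matter, so the correlation is explained by the shared upstream cause rather than a direct effect.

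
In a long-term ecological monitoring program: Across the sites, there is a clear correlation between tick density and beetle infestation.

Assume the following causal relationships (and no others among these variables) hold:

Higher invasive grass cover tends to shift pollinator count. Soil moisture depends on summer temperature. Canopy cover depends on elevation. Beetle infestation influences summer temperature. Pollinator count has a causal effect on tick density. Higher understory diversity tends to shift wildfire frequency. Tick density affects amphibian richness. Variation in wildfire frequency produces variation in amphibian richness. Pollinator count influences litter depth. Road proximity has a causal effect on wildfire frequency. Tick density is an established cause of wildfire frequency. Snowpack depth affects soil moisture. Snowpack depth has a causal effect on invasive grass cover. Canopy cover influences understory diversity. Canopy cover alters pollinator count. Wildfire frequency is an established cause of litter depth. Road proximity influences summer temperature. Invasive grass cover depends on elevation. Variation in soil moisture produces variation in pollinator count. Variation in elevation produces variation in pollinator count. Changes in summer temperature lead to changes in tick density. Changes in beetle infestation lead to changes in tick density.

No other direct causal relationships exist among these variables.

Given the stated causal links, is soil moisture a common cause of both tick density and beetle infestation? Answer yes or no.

Soil moisture has no stated causal path to beetle infestation. A confounder must cause both variables, so soil moisture does not qualify.

no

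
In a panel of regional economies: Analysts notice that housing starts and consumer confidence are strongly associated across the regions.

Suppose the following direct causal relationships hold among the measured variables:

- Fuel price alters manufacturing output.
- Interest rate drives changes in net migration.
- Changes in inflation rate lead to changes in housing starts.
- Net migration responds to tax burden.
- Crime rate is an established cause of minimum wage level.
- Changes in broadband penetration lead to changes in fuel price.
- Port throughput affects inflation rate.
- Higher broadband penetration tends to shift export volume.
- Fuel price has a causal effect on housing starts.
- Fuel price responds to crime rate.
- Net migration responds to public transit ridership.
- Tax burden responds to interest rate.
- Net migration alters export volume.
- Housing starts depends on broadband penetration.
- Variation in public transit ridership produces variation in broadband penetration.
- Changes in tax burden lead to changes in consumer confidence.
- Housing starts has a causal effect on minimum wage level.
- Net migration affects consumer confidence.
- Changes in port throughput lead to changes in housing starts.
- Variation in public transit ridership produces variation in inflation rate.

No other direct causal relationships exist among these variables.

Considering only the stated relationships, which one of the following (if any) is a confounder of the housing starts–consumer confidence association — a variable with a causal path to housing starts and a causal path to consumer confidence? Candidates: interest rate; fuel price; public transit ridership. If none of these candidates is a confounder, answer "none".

Public transit ridership causes housing starts (public transit ridership → inflation rate → housing starts) and also causes consumer confidence (public transit ridership → net migration → consumer confidence); it is a common cause of both.
Each of the other candidates lacks a causal path to at least one of housing starts and consumer confidence, so they do not confound the relationship.

public transit ridership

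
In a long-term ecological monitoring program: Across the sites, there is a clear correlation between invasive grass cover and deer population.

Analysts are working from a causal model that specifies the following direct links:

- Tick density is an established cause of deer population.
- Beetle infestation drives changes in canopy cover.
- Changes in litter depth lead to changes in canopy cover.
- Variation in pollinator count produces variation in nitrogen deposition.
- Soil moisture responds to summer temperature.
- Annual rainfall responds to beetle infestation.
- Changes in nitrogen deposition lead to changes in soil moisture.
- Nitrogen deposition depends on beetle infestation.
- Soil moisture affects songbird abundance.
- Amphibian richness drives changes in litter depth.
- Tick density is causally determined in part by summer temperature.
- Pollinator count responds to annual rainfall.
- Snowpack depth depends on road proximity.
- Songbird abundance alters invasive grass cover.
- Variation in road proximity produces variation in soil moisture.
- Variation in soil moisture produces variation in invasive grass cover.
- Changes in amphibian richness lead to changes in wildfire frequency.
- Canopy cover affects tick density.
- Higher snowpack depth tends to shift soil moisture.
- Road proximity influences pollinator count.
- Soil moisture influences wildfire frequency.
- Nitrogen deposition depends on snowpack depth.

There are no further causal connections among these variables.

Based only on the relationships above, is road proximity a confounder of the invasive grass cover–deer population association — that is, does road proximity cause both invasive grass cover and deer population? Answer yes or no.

no

Road proximity has no stated causal path to deer population. A confounder must cause both variables, so road proximity does not qualify.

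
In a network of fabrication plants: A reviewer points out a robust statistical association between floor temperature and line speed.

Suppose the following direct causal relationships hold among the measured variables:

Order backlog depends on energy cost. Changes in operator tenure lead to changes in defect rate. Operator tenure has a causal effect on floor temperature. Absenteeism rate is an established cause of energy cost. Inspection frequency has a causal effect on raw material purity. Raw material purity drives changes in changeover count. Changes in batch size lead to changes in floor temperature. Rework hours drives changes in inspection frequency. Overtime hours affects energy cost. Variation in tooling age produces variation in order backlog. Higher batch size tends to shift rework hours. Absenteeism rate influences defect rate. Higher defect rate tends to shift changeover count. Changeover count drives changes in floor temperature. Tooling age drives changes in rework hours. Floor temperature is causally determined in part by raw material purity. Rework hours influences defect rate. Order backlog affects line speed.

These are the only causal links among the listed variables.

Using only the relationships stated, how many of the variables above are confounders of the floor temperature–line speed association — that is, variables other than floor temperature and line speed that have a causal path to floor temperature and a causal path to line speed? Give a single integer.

2

The common causes are: absenteeism rate (to floor temperature via absenteeism rate → defect rate → changeover count → floor temperature; to line speed via absenteeism rate → energy cost → order backlog → line speed); tooling age (to floor temperature via tooling age → rework hours → defect rate → changeover count → floor temperature; to line speed via tooling age → order backlog → line speed).
Every other variable lacks a causal path to at least one of floor temperature and line speed.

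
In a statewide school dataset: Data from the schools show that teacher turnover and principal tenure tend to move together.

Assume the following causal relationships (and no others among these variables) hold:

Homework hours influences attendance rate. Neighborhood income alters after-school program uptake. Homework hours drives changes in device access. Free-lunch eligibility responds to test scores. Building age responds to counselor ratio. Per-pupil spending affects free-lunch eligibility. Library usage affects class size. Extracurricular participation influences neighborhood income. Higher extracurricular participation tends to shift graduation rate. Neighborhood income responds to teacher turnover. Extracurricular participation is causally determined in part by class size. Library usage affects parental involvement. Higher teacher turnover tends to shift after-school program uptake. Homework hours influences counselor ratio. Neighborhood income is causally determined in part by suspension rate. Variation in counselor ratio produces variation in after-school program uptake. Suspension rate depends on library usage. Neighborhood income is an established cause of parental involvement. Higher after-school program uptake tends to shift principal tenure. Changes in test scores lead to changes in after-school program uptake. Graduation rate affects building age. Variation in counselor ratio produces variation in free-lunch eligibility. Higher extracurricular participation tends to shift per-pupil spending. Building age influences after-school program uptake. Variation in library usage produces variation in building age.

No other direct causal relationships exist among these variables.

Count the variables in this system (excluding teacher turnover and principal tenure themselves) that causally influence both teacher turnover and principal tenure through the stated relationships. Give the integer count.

0

No listed variable has a causal path to both teacher turnover and principal tenure, so there are no common causes.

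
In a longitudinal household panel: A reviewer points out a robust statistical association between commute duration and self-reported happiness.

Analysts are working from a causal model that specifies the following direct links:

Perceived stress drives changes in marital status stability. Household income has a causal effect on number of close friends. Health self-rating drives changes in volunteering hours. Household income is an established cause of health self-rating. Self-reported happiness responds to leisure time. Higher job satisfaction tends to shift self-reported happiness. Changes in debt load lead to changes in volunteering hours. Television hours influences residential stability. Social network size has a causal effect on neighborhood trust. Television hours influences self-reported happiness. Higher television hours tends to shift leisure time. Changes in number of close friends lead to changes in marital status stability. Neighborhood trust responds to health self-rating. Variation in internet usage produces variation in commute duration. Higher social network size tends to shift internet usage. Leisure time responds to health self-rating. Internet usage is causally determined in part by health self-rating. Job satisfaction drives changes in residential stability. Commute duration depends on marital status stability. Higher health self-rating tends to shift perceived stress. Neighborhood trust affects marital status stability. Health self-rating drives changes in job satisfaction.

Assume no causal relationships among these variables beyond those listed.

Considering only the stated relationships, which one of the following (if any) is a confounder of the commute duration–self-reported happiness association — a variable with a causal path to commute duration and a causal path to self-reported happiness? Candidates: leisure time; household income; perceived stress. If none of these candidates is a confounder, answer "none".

Household income causes commute duration (household income → number of close friends → marital status stability → commute duration) and also causes self-reported happiness (household income → health self-rating → job satisfaction → self-reported happiness); it is a common cause of both.
Each of the other candidates lacks a causal path to at least one of commute duration and self-reported happiness, so they do not confound the relationship.

household income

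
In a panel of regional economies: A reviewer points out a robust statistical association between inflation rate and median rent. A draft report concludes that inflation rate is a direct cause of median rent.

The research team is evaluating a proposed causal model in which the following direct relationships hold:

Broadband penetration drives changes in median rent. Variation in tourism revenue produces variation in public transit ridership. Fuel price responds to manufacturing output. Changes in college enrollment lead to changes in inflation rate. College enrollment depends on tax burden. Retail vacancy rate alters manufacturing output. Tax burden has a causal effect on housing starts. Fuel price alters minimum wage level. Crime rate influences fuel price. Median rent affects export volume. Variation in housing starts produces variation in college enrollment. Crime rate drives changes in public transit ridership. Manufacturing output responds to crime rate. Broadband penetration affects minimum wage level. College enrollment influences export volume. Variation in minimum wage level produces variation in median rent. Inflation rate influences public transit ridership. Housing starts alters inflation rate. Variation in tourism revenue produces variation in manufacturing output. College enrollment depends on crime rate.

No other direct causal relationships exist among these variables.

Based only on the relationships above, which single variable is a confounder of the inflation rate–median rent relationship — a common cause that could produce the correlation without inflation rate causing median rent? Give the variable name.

Crime rate has a causal path to inflation rate (crime rate → college enrollment → inflation rate) and a separate causal path to median rent (crime rate → fuel price → minimum wage level → median rent), so it is a common cause of both.
No stated relationship gives inflation rate a causal route to median rent, so the correlation is explained by the shared upstream cause rather than a direct effect.

crime rate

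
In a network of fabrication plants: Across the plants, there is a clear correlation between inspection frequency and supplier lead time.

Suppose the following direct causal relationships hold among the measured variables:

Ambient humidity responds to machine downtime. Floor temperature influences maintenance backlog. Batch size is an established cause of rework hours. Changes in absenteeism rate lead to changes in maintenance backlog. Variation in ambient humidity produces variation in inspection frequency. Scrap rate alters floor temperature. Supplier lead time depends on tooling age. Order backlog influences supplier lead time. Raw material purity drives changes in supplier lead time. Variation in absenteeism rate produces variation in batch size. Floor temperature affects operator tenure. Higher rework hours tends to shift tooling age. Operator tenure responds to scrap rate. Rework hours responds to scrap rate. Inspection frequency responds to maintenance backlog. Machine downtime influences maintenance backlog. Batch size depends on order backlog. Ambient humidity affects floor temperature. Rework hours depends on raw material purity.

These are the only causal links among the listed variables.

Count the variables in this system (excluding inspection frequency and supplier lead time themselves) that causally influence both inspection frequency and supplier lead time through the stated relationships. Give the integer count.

The common causes are: absenteeism rate (to inspection frequency via absenteeism rate → maintenance backlog → inspection frequency; to supplier lead time via absenteeism rate → batch size → rework hours → tooling age → supplier lead time); scrap rate (to inspection frequency via scrap rate → floor temperature → maintenance backlog → inspection frequency; to supplier lead time via scrap rate → rework hours → tooling age → supplier lead time).
Every other variable lacks a causal path to at least one of inspection frequency and supplier lead time.

2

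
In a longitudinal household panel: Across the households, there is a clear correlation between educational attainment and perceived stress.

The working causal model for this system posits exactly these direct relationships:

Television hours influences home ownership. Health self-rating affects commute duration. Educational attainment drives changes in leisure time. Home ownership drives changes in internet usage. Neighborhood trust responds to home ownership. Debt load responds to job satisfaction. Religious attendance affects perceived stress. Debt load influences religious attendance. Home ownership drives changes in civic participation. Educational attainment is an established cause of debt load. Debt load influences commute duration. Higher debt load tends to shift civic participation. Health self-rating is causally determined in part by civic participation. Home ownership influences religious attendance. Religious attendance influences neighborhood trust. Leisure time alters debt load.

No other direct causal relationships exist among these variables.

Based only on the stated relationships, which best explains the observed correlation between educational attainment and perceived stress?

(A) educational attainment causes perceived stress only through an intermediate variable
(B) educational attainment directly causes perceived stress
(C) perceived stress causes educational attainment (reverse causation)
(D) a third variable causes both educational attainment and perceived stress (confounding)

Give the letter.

A

Educational attainment reaches perceived stress through educational attainment → debt load → religious attendance → perceived stress — an indirect causal chain with no direct educational attainment → perceived stress link. No variable causes both educational attainment and perceived stress, so confounding is ruled out; the effect is mediated.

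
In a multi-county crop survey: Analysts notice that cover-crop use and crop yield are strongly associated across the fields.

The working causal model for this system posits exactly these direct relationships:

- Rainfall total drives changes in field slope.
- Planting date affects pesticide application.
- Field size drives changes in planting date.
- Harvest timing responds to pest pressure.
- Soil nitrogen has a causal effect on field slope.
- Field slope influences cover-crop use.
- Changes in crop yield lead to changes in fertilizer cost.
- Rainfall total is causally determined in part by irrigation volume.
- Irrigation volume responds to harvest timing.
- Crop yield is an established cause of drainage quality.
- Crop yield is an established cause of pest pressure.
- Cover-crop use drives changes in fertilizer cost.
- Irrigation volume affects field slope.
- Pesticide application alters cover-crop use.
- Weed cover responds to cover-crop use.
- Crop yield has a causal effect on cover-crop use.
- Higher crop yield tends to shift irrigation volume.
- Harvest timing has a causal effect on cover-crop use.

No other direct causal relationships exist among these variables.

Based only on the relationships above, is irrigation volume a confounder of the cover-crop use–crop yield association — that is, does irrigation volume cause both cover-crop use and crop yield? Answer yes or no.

no

Irrigation volume has no stated causal path to crop yield. A confounder must cause both variables, so irrigation volume does not qualify.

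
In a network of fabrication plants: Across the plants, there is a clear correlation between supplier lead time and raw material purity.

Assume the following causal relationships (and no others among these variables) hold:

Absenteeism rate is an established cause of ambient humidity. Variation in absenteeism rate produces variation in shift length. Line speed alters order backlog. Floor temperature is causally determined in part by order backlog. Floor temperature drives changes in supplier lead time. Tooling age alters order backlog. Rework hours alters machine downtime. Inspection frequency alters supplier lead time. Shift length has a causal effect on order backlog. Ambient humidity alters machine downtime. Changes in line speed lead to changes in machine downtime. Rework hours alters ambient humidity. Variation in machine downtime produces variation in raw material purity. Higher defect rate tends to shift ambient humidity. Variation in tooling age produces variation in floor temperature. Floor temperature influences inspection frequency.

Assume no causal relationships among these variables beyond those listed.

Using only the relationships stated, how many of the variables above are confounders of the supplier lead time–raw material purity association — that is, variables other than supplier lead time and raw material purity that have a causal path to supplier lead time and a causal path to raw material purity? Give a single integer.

The common causes are: absenteeism rate (to supplier lead time via absenteeism rate → shift length → order backlog → floor temperature → supplier lead time; to raw material purity via absenteeism rate → ambient humidity → machine downtime → raw material purity); line speed (to supplier lead time via line speed → order backlog → floor temperature → supplier lead time; to raw material purity via line speed → machine downtime → raw material purity).
Every other variable lacks a causal path to at least one of supplier lead time and raw material purity.

2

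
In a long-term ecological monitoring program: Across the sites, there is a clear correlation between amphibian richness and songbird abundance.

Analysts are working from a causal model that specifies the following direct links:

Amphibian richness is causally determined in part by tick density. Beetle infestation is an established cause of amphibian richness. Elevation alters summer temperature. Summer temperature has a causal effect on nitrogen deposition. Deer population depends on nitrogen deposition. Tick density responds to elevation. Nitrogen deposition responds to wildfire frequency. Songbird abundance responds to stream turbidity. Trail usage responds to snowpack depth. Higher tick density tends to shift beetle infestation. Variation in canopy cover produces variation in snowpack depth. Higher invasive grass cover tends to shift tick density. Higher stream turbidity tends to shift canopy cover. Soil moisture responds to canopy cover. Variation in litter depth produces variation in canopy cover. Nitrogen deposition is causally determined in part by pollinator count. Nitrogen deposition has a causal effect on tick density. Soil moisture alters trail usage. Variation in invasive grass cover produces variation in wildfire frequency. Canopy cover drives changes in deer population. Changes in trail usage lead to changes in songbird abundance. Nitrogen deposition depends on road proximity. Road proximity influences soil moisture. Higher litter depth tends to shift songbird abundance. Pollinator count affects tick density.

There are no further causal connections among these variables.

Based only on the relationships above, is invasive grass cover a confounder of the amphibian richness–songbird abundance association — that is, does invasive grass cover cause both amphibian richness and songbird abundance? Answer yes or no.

Invasive grass cover has no stated causal path to songbird abundance. A confounder must cause both variables, so invasive grass cover does not qualify.

no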